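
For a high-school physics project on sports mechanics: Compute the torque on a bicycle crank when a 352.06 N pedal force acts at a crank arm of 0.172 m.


tau = F * d
tau = 352.06 * 0.172
tau = 60.5543 N*m

60.5543 N*m


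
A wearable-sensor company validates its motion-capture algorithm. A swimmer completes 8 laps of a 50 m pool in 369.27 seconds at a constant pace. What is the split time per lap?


Split time = total_time / n_laps = 369.27 / 8
Split time = 46.1587 s per lap

46.1587 s


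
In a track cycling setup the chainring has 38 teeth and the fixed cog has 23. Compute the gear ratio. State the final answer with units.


GR = front_teeth / rear_teeth
GR = 38 / 23
GR = 1.6522

1.6522


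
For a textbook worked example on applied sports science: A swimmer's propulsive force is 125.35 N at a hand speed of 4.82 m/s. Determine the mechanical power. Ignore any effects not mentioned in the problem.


P = F * v
P = 125.35 * 4.82
P = 604.187 W

604.187 W


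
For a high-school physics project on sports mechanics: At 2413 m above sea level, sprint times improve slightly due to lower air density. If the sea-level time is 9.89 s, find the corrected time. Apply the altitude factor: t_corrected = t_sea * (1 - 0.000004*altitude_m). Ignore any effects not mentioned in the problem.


Correction factor = 1 - 0.000004 * 2413 = 0.990348
t_corrected = t_sea * factor = 9.89 * 0.990348
t_corrected = 9.7945 s

9.7945 s


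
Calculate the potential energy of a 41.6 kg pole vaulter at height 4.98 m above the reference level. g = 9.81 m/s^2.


PE = m * g * h
PE = 41.6 * 9.81 * 4.98
PE = 408.096 * 4.98 = 2032.3181 J

2032.3181 J


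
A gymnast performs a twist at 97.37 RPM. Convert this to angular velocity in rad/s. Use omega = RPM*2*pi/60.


omega = RPM * 2 * pi / 60
omega = 97.37 * 2 * 3.14159 / 60
omega = 611.7938 / 60 = 10.1966 rad/s

10.1966 rad/s


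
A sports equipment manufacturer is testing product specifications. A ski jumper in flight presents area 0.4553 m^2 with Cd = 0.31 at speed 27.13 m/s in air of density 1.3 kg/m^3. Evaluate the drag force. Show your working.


Fd = 0.5 * Cd * rho * A * v^2
Fd = 0.5 * 0.31 * 1.3 * 0.4553 * 27.13^2
v^2 = 736.0369
Fd = 0.5 * 0.31 * 1.3 * 0.4553 * 736.0369 = 67.5262 N

67.5262 N


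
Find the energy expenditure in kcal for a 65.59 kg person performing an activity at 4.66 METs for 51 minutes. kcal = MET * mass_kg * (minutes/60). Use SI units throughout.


kcal = MET * mass * time_hr
Convert time: 51 min = 0.85 hr
kcal = 4.66 * 65.59 * 0.85
kcal = 259.802 kcal

259.802 kcal


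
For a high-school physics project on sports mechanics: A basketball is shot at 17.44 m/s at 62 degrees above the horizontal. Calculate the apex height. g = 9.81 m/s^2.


H = (v*sin(theta))^2 / (2*g)
vy = v*sin(theta) = 17.44 * sin(62 deg) = 15.3986 m/s
H = vy^2 / (2*g) = 237.1171 / (2*9.81)
H = 237.1171 / 19.62 = 12.0855 m

12.0855 m


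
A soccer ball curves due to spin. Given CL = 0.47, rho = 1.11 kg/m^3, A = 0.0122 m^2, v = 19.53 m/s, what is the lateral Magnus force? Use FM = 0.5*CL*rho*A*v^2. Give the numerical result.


FM = 0.5 * CL * rho * A * v^2
FM = 0.5 * 0.47 * 1.11 * 0.0122 * 19.53^2
v^2 = 381.4209
FM = 0.5 * 0.47 * 1.11 * 0.0122 * 381.4209 = 1.2138 N

1.2138 N


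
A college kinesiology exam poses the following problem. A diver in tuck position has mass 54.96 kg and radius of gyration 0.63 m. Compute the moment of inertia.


I = m * k^2
I = 54.96 * 0.63^2
I = 54.96 * 0.3969 = 21.8136 kg*m^2

21.8136 kg*m^2


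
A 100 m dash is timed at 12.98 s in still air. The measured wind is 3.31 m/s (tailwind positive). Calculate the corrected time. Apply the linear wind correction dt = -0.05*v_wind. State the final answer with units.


dt = -0.05 * v_wind = -0.05 * 3.31 = -0.1655 s
t_corrected = t_still + dt = 12.98 + (-0.1655)
t_corrected = 12.8145 s

12.8145 s


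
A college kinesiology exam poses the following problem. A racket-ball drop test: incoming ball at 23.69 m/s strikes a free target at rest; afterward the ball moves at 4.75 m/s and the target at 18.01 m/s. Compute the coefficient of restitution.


e = (v2_after - v1_after) / (v1_before - v2_before)
Numerator = 18.01 - 4.75 = 13.26
Denominator = 23.69 - 0 = 23.69
e = 13.26 / 23.69 = 0.5597

0.5597


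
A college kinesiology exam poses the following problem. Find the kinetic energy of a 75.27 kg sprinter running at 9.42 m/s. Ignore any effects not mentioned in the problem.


KE = 0.5 * m * v^2
KE = 0.5 * 75.27 * 9.42^2
KE = 0.5 * 75.27 * 88.7364 = 3339.5944 J

3339.5944 J


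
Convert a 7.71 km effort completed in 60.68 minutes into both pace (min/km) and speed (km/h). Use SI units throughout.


Pace = time / distance = 60.68 min / 7.71 km = 7.8703 min/km
Speed = distance / time_in_hours = 7.71 / 1.0113 hr
Speed = 7.6236 km/h

7.8703 min/km, 7.6236 km/h


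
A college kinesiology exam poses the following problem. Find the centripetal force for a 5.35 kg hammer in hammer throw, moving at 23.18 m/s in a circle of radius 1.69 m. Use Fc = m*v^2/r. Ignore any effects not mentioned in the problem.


Fc = m * v^2 / r
v^2 = 23.18^2 = 537.3124
Fc = 5.35 * 537.3124 / 1.69
Fc = 2874.6213 / 1.69 = 1700.9594 N

1700.9594 N


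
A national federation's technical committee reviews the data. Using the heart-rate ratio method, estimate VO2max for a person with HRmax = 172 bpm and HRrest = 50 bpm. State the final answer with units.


VO2max = 15.3 * HRmax / HRrest
VO2max = 15.3 * 172 / 50
VO2max = 2631.6 / 50 = 52.632 mL/kg/min

52.632 mL/kg/min


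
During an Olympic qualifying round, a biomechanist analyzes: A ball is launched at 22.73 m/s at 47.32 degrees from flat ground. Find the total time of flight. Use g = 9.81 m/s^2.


T = 2*v*sin(theta)/g
sin(theta) = sin(47.32 deg) = 0.7352
T = 2*22.73*0.7352 / 9.81
T = 33.42 / 9.81 = 3.4067 s

3.4067 s


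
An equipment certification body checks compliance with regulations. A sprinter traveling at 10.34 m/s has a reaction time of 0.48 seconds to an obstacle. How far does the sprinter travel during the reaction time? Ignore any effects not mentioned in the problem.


d = v * t
d = 10.34 * 0.48
d = 4.9632 m

4.9632 m


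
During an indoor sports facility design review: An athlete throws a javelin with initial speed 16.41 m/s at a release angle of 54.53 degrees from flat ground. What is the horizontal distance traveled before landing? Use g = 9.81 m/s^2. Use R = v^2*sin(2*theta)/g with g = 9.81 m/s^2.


R = v^2 * sin(2*theta) / g
Convert angle to radians: theta = 54.53 deg = 0.9517 rad
sin(2*theta) = sin(1.9035) = 0.9452
R = 16.41^2 * 0.9452 / 9.81
R = 269.2881 * 0.9452 / 9.81 = 25.9455 m

25.9455 m


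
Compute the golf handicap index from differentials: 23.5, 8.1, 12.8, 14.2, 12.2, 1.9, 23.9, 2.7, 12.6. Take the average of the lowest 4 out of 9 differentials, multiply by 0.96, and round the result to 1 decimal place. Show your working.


All differentials: 23.5, 8.1, 12.8, 14.2, 12.2, 1.9, 23.9, 2.7, 12.6
Sorted: 1.9, 2.7, 8.1, 12.2, 12.6, 12.8, 14.2, 23.5, 23.9
Best 4: 1.9, 2.7, 8.1, 12.2
Average of best = 24.9 / 4 = 6.225
Raw index = 6.225 * 0.96 = 5.976
Handicap index = round(5.976, 1) = 6.0

6.0


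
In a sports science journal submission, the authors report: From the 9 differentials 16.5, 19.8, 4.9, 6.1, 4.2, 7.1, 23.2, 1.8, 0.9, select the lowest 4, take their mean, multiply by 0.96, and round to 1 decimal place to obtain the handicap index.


All differentials: 16.5, 19.8, 4.9, 6.1, 4.2, 7.1, 23.2, 1.8, 0.9
Sorted: 0.9, 1.8, 4.2, 4.9, 6.1, 7.1, 16.5, 19.8, 23.2
Best 4: 0.9, 1.8, 4.2, 4.9
Average of best = 11.8 / 4 = 2.95
Raw index = 2.95 * 0.96 = 2.832
Handicap index = round(2.832, 1) = 2.8

2.8


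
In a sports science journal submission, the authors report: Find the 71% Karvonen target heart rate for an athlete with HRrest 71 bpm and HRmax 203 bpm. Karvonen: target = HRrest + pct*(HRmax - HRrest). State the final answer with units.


Target = HRrest + pct*(HRmax - HRrest)
Heart rate reserve = HRmax - HRrest = 203 - 71 = 132 bpm
Fraction = 71% = 0.71
Target = 71 + 0.71 * 132
Target = 71 + 93.72 = 164.72 bpm

164.72 bpm


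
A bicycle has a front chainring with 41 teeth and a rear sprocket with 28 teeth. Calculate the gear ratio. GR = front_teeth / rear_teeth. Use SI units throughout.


GR = front_teeth / rear_teeth
GR = 41 / 28
GR = 1.4643

1.4643


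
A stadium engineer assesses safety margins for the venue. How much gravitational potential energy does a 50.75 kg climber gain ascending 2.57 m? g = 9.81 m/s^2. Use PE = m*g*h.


PE = m * g * h
PE = 50.75 * 9.81 * 2.57
PE = 497.8575 * 2.57 = 1279.4938 J

1279.4938 J


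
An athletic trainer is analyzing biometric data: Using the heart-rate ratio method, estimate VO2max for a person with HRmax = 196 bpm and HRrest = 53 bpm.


VO2max = 15.3 * HRmax / HRrest
VO2max = 15.3 * 196 / 53
VO2max = 2998.8 / 53 = 56.5811 mL/kg/min

56.5811 mL/kg/min


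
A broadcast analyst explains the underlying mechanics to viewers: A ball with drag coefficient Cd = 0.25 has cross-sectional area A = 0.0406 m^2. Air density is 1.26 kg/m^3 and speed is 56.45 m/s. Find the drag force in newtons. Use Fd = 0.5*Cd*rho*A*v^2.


Fd = 0.5 * Cd * rho * A * v^2
Fd = 0.5 * 0.25 * 1.26 * 0.0406 * 56.45^2
v^2 = 3186.6025
Fd = 0.5 * 0.25 * 1.26 * 0.0406 * 3186.6025 = 20.3767 N

20.3767 N


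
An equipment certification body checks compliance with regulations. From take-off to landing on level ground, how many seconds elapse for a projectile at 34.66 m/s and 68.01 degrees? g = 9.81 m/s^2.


T = 2*v*sin(theta)/g
sin(theta) = sin(68.01 deg) = 0.9272
T = 2*34.66*0.9272 / 9.81
T = 64.2769 / 9.81 = 6.5522 s

6.5522 s


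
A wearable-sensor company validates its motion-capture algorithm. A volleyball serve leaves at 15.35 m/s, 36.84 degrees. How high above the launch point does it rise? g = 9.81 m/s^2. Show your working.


H = (v*sin(theta))^2 / (2*g)
vy = v*sin(theta) = 15.35 * sin(36.84 deg) = 9.2036 m/s
H = vy^2 / (2*g) = 84.7061 / (2*9.81)
H = 84.7061 / 19.62 = 4.3173 m

4.3173 m


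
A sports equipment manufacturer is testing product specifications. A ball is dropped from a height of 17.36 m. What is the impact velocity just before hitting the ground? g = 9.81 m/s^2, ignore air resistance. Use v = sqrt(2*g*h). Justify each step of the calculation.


v = sqrt(2 * g * h)
v = sqrt(2 * 9.81 * 17.36)
v = sqrt(340.6032) = 18.4554 m/s

18.4554 m/s


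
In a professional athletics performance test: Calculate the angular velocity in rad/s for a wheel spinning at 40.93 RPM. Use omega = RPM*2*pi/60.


omega = RPM * 2 * pi / 60
omega = 40.93 * 2 * 3.14159 / 60
omega = 257.1708 / 60 = 4.2862 rad/s

4.2862 rad/s


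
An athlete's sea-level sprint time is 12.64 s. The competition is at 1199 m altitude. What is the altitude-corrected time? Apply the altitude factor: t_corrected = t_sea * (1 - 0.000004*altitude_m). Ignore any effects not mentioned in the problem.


Correction factor = 1 - 0.000004 * 1199 = 0.995204
t_corrected = t_sea * factor = 12.64 * 0.995204
t_corrected = 12.5794 s

12.5794 s


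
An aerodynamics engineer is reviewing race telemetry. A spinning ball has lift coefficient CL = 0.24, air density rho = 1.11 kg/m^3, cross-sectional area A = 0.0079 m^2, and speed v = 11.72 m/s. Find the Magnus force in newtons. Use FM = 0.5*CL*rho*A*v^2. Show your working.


FM = 0.5 * CL * rho * A * v^2
FM = 0.5 * 0.24 * 1.11 * 0.0079 * 11.72^2
v^2 = 137.3584
FM = 0.5 * 0.24 * 1.11 * 0.0079 * 137.3584 = 0.1445 N

0.1445 N


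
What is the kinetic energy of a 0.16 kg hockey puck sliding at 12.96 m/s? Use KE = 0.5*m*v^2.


KE = 0.5 * m * v^2
KE = 0.5 * 0.16 * 12.96^2
KE = 0.5 * 0.16 * 167.9616 = 13.4369 J

13.4369 J


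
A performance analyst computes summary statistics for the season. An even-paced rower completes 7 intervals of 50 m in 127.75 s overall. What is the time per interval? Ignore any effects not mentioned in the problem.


Split time = total_time / n_laps = 127.75 / 7
Split time = 18.25 s per lap

18.25 s


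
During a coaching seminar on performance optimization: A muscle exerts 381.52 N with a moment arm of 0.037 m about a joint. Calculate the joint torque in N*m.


tau = F * d
tau = 381.52 * 0.037
tau = 14.1162 N*m

14.1162 N*m


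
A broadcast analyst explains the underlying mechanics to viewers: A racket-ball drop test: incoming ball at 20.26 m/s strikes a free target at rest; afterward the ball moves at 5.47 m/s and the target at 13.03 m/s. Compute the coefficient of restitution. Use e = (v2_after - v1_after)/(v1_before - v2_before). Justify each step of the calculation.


e = (v2_after - v1_after) / (v1_before - v2_before)
Numerator = 13.03 - 5.47 = 7.56
Denominator = 20.26 - 0 = 20.26
e = 7.56 / 20.26 = 0.3731

0.3731


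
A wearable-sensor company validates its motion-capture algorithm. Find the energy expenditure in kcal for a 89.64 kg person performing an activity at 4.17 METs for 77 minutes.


kcal = MET * mass * time_hr
Convert time: 77 min = 1.2833 hr
kcal = 4.17 * 89.64 * 1.2833
kcal = 479.7085 kcal

479.7085 kcal


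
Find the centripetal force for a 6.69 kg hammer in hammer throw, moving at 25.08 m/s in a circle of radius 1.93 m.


Fc = m * v^2 / r
v^2 = 25.08^2 = 629.0064
Fc = 6.69 * 629.0064 / 1.93
Fc = 4208.0528 / 1.93 = 2180.3382 N

2180.3382 N


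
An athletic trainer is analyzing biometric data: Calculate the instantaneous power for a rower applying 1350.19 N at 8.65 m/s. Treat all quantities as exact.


P = F * v
P = 1350.19 * 8.65
P = 11679.1435 W

11679.1435 W


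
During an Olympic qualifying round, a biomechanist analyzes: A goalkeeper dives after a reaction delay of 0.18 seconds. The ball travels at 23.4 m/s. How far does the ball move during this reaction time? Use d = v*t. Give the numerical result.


d = v * t
d = 23.4 * 0.18
d = 4.212 m

4.212 m


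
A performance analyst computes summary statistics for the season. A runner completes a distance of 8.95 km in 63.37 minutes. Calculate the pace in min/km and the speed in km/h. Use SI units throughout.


Pace = time / distance = 63.37 min / 8.95 km = 7.0804 min/km
Speed = distance / time_in_hours = 8.95 / 1.0562 hr
Speed = 8.474 km/h

7.0804 min/km, 8.474 km/h


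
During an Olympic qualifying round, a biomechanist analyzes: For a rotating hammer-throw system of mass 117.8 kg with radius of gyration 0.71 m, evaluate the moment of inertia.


I = m * k^2
I = 117.8 * 0.71^2
I = 117.8 * 0.5041 = 59.383 kg*m^2

59.383 kg*m^2


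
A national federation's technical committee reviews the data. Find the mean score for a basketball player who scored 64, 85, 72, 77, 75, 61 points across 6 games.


Average = sum / n
Sum = 434
Average = 434 / 6 = 72.3333

72.3333


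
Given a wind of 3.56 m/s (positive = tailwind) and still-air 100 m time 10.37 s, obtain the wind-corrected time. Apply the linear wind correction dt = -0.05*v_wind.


dt = -0.05 * v_wind = -0.05 * 3.56 = -0.178 s
t_corrected = t_still + dt = 10.37 + (-0.178)
t_corrected = 10.192 s

10.192 s


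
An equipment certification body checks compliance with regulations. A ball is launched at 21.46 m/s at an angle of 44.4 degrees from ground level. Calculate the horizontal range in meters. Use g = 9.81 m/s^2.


R = v^2 * sin(2*theta) / g
Convert angle to radians: theta = 44.4 deg = 0.7749 rad
sin(2*theta) = sin(1.5499) = 0.9998
R = 21.46^2 * 0.9998 / 9.81
R = 460.5316 * 0.9998 / 9.81 = 46.9348 m

46.9348 m


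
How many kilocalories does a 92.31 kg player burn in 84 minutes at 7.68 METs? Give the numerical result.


kcal = MET * mass * time_hr
Convert time: 84 min = 1.4 hr
kcal = 7.68 * 92.31 * 1.4
kcal = 992.5171 kcal

992.5171 kcal


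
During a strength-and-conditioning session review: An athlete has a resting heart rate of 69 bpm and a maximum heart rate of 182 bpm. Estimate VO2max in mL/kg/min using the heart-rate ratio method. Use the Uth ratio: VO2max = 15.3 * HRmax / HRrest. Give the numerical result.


VO2max = 15.3 * HRmax / HRrest
VO2max = 15.3 * 182 / 69
VO2max = 2784.6 / 69 = 40.3565 mL/kg/min

40.3565 mL/kg/min


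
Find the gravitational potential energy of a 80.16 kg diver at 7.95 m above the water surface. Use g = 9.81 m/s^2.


PE = m * g * h
PE = 80.16 * 9.81 * 7.95
PE = 786.3696 * 7.95 = 6251.6383 J

6251.6383 J


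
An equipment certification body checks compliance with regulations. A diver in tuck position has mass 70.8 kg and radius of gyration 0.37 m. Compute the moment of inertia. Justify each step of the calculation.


I = m * k^2
I = 70.8 * 0.37^2
I = 70.8 * 0.1369 = 9.6925 kg*m^2

9.6925 kg*m^2


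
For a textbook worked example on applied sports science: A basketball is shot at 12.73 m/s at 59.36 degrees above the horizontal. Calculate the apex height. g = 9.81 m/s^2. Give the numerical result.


H = (v*sin(theta))^2 / (2*g)
vy = v*sin(theta) = 12.73 * sin(59.36 deg) = 10.9527 m/s
H = vy^2 / (2*g) = 119.9621 / (2*9.81)
H = 119.9621 / 19.62 = 6.1143 m

6.1143 m


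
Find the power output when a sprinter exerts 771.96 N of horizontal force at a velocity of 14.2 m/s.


P = F * v
P = 771.96 * 14.2
P = 10961.832 W

10961.832 W


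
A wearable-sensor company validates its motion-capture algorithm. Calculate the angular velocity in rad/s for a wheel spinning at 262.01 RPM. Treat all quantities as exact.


omega = RPM * 2 * pi / 60
omega = 262.01 * 2 * 3.14159 / 60
omega = 1646.2574 / 60 = 27.4376 rad/s

27.4376 rad/s


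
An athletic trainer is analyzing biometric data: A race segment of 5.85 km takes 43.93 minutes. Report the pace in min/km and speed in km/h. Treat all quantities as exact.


Pace = time / distance = 43.93 min / 5.85 km = 7.5094 min/km
Speed = distance / time_in_hours = 5.85 / 0.7322 hr
Speed = 7.99 km/h

7.5094 min/km, 7.99 km/h


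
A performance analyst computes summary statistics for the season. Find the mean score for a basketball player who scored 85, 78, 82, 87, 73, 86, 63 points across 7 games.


Average = sum / n
Sum = 554
Average = 554 / 7 = 79.1429

79.1429


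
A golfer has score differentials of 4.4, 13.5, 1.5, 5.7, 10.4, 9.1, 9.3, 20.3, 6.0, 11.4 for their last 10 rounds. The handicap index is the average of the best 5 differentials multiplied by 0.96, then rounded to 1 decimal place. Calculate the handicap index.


All differentials: 4.4, 13.5, 1.5, 5.7, 10.4, 9.1, 9.3, 20.3, 6.0, 11.4
Sorted: 1.5, 4.4, 5.7, 6.0, 9.1, 9.3, 10.4, 11.4, 13.5, 20.3
Best 5: 1.5, 4.4, 5.7, 6.0, 9.1
Average of best = 26.7 / 5 = 5.34
Raw index = 5.34 * 0.96 = 5.1264
Handicap index = round(5.1264, 1) = 5.1

5.1


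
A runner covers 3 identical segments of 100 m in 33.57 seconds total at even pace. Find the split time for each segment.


Split time = total_time / n_laps = 33.57 / 3
Split time = 11.19 s per lap

11.19 s


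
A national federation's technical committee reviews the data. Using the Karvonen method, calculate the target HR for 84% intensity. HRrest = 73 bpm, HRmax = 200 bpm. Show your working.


Target = HRrest + pct*(HRmax - HRrest)
Heart rate reserve = HRmax - HRrest = 200 - 73 = 127 bpm
Fraction = 84% = 0.84
Target = 73 + 0.84 * 127
Target = 73 + 106.68 = 179.68 bpm

179.68 bpm


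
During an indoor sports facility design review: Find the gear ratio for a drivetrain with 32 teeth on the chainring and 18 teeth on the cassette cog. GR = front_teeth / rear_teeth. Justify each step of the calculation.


GR = front_teeth / rear_teeth
GR = 32 / 18
GR = 1.7778

1.7778


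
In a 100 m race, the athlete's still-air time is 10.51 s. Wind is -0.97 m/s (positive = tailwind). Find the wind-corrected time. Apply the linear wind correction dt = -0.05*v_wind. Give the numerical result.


dt = -0.05 * v_wind = -0.05 * -0.97 = 0.0485 s
t_corrected = t_still + dt = 10.51 + (0.0485)
t_corrected = 10.5585 s

10.5585 s


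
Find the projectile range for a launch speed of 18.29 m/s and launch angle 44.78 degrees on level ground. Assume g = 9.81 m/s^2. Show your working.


R = v^2 * sin(2*theta) / g
Convert angle to radians: theta = 44.78 deg = 0.7816 rad
sin(2*theta) = sin(1.5631) = 1
R = 18.29^2 * 1 / 9.81
R = 334.5241 * 1 / 9.81 = 34.0993 m

34.0993 m


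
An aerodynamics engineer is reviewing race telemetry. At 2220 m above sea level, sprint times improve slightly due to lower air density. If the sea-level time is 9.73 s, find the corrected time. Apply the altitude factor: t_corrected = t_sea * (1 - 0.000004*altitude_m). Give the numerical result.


Correction factor = 1 - 0.000004 * 2220 = 0.99112
t_corrected = t_sea * factor = 9.73 * 0.99112
t_corrected = 9.6436 s

9.6436 s


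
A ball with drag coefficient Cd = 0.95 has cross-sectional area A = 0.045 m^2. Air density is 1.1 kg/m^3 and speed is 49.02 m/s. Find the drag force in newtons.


Fd = 0.5 * Cd * rho * A * v^2
Fd = 0.5 * 0.95 * 1.1 * 0.045 * 49.02^2
v^2 = 2402.9604
Fd = 0.5 * 0.95 * 1.1 * 0.045 * 2402.9604 = 56.4996 N

56.4996 N


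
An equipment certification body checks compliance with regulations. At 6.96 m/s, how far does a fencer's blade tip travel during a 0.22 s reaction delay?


d = v * t
d = 6.96 * 0.22
d = 1.5312 m

1.5312 m


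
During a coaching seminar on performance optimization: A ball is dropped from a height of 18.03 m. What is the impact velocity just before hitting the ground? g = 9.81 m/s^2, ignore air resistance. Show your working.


v = sqrt(2 * g * h)
v = sqrt(2 * 9.81 * 18.03)
v = sqrt(353.7486) = 18.8082 m/s

18.8082 m/s


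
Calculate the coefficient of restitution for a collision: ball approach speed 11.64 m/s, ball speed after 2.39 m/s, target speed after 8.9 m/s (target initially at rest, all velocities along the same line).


e = (v2_after - v1_after) / (v1_before - v2_before)
Numerator = 8.9 - 2.39 = 6.51
Denominator = 11.64 - 0 = 11.64
e = 6.51 / 11.64 = 0.5593

0.5593


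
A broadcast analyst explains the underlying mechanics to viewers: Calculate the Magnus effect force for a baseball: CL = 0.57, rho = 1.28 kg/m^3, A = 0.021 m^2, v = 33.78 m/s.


FM = 0.5 * CL * rho * A * v^2
FM = 0.5 * 0.57 * 1.28 * 0.021 * 33.78^2
v^2 = 1141.0884
FM = 0.5 * 0.57 * 1.28 * 0.021 * 1141.0884 = 8.7417 N

8.7417 N


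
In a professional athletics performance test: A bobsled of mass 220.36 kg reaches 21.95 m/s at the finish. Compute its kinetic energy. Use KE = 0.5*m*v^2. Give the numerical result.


KE = 0.5 * m * v^2
KE = 0.5 * 220.36 * 21.95^2
KE = 0.5 * 220.36 * 481.8025 = 53084.9994 J

53084.9994 J


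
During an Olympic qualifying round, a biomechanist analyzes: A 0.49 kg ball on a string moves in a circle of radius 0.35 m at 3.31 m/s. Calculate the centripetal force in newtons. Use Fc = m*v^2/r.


Fc = m * v^2 / r
v^2 = 3.31^2 = 10.9561
Fc = 0.49 * 10.9561 / 0.35
Fc = 5.3685 / 0.35 = 15.3385 N

15.3385 N


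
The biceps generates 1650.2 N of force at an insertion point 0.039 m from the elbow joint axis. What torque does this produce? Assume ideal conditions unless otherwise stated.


tau = F * d
tau = 1650.2 * 0.039
tau = 64.3578 N*m

64.3578 N*m


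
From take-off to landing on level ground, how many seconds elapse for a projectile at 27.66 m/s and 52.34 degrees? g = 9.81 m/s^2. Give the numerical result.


T = 2*v*sin(theta)/g
sin(theta) = sin(52.34 deg) = 0.7917
T = 2*27.66*0.7917 / 9.81
T = 43.7941 / 9.81 = 4.4642 s

4.4642 s


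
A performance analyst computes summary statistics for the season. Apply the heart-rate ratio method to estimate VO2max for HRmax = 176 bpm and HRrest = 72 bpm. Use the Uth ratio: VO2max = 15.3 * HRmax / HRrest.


VO2max = 15.3 * HRmax / HRrest
VO2max = 15.3 * 176 / 72
VO2max = 2692.8 / 72 = 37.4 mL/kg/min

37.4 mL/kg/min


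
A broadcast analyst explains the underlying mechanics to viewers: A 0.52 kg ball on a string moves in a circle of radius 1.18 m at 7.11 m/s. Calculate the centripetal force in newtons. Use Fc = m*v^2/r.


Fc = m * v^2 / r
v^2 = 7.11^2 = 50.5521
Fc = 0.52 * 50.5521 / 1.18
Fc = 26.2871 / 1.18 = 22.2772 N

22.2772 N


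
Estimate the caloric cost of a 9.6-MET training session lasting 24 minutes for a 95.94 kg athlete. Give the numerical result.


kcal = MET * mass * time_hr
Convert time: 24 min = 0.4 hr
kcal = 9.6 * 95.94 * 0.4
kcal = 368.4096 kcal

368.4096 kcal


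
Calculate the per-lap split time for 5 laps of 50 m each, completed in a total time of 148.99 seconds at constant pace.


Split time = total_time / n_laps = 148.99 / 5
Split time = 29.798 s per lap

29.798 s


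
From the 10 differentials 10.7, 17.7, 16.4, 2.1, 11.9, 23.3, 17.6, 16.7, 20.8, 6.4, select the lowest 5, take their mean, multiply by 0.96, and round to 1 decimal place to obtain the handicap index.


All differentials: 10.7, 17.7, 16.4, 2.1, 11.9, 23.3, 17.6, 16.7, 20.8, 6.4
Sorted: 2.1, 6.4, 10.7, 11.9, 16.4, 16.7, 17.6, 17.7, 20.8, 23.3
Best 5: 2.1, 6.4, 10.7, 11.9, 16.4
Average of best = 47.5 / 5 = 9.5
Raw index = 9.5 * 0.96 = 9.12
Handicap index = round(9.12, 1) = 9.1

9.1


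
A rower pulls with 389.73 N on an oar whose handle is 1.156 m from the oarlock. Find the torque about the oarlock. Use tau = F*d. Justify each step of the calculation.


tau = F * d
tau = 389.73 * 1.156
tau = 450.5279 N*m

450.5279 N*m


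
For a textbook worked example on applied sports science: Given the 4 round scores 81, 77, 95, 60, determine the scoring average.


Average = sum / n
Sum = 313
Average = 313 / 4 = 78.25

78.25


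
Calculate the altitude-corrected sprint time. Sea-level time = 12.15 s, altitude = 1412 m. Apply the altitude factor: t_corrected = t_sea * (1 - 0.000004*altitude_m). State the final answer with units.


Correction factor = 1 - 0.000004 * 1412 = 0.994352
t_corrected = t_sea * factor = 12.15 * 0.994352
t_corrected = 12.0814 s

12.0814 s


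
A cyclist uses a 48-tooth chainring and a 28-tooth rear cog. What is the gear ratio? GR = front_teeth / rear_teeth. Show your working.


GR = front_teeth / rear_teeth
GR = 48 / 28
GR = 1.7143

1.7143


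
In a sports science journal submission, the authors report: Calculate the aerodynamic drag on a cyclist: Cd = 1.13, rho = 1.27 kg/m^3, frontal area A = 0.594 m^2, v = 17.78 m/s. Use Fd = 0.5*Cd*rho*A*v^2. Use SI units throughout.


Fd = 0.5 * Cd * rho * A * v^2
Fd = 0.5 * 1.13 * 1.27 * 0.594 * 17.78^2
v^2 = 316.1284
Fd = 0.5 * 1.13 * 1.27 * 0.594 * 316.1284 = 134.7417 N

134.7417 N


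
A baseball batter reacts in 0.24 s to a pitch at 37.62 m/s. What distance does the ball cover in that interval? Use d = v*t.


d = v * t
d = 37.62 * 0.24
d = 9.0288 m

9.0288 m


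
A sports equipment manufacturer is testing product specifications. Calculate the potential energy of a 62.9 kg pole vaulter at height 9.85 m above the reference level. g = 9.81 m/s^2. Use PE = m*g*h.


PE = m * g * h
PE = 62.9 * 9.81 * 9.85
PE = 617.049 * 9.85 = 6077.9326 J

6077.9326 J


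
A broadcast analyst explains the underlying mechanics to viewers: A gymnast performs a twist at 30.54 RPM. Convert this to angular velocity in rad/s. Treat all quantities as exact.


omega = RPM * 2 * pi / 60
omega = 30.54 * 2 * 3.14159 / 60
omega = 191.8885 / 60 = 3.1981 rad/s

3.1981 rad/s


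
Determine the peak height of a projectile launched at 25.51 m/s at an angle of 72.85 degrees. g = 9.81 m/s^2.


H = (v*sin(theta))^2 / (2*g)
vy = v*sin(theta) = 25.51 * sin(72.85 deg) = 24.3757 m/s
H = vy^2 / (2*g) = 594.176 / (2*9.81)
H = 594.176 / 19.62 = 30.2842 m

30.2842 m


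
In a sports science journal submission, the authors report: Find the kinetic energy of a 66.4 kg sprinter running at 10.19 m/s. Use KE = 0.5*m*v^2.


KE = 0.5 * m * v^2
KE = 0.5 * 66.4 * 10.19^2
KE = 0.5 * 66.4 * 103.8361 = 3447.3585 J

3447.3585 J


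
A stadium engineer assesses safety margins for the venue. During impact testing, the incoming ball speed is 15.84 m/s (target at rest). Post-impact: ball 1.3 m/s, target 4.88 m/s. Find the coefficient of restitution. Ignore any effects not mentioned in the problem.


e = (v2_after - v1_after) / (v1_before - v2_before)
Numerator = 4.88 - 1.3 = 3.58
Denominator = 15.84 - 0 = 15.84
e = 3.58 / 15.84 = 0.226

0.226


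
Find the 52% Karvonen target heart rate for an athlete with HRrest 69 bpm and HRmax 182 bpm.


Target = HRrest + pct*(HRmax - HRrest)
Heart rate reserve = HRmax - HRrest = 182 - 69 = 113 bpm
Fraction = 52% = 0.52
Target = 69 + 0.52 * 113
Target = 69 + 58.76 = 127.76 bpm

127.76 bpm


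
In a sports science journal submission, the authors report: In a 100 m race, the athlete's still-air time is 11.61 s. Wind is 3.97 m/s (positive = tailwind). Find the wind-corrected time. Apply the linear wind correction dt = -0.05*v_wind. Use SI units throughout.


dt = -0.05 * v_wind = -0.05 * 3.97 = -0.1985 s
t_corrected = t_still + dt = 11.61 + (-0.1985)
t_corrected = 11.4115 s

11.4115 s


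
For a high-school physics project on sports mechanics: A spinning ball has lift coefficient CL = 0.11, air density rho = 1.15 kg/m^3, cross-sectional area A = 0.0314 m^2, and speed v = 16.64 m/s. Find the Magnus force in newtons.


FM = 0.5 * CL * rho * A * v^2
FM = 0.5 * 0.11 * 1.15 * 0.0314 * 16.64^2
v^2 = 276.8896
FM = 0.5 * 0.11 * 1.15 * 0.0314 * 276.8896 = 0.5499 N

0.5499 N


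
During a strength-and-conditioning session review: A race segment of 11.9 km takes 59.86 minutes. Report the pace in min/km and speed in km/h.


Pace = time / distance = 59.86 min / 11.9 km = 5.0303 min/km
Speed = distance / time_in_hours = 11.9 / 0.9977 hr
Speed = 11.9278 km/h

5.0303 min/km, 11.9278 km/h


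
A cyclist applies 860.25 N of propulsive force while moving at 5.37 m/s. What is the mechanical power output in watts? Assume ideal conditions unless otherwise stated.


P = F * v
P = 860.25 * 5.37
P = 4619.5425 W

4619.5425 W


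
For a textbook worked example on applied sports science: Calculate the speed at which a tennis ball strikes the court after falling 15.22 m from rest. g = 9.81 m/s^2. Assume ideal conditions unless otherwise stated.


v = sqrt(2 * g * h)
v = sqrt(2 * 9.81 * 15.22)
v = sqrt(298.6164) = 17.2805 m/s

17.2805 m/s


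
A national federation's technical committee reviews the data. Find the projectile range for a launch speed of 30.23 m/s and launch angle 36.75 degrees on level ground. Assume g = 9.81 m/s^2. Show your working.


R = v^2 * sin(2*theta) / g
Convert angle to radians: theta = 36.75 deg = 0.6414 rad
sin(2*theta) = sin(1.2828) = 0.9588
R = 30.23^2 * 0.9588 / 9.81
R = 913.8529 * 0.9588 / 9.81 = 89.3191 m

89.3191 m


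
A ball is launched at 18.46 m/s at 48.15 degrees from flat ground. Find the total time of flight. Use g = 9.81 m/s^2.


T = 2*v*sin(theta)/g
sin(theta) = sin(48.15 deg) = 0.7449
T = 2*18.46*0.7449 / 9.81
T = 27.5015 / 9.81 = 2.8034 s

2.8034 s


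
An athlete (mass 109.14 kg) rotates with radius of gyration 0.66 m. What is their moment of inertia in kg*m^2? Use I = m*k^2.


I = m * k^2
I = 109.14 * 0.66^2
I = 109.14 * 0.4356 = 47.5414 kg*m^2

47.5414 kg*m^2


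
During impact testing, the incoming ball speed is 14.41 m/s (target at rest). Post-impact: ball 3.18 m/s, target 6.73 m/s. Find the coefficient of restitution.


e = (v2_after - v1_after) / (v1_before - v2_before)
Numerator = 6.73 - 3.18 = 3.55
Denominator = 14.41 - 0 = 14.41
e = 3.55 / 14.41 = 0.2464

0.2464


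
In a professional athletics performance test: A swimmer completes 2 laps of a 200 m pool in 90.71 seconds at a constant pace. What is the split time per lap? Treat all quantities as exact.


Split time = total_time / n_laps = 90.71 / 2
Split time = 45.355 s per lap

45.355 s


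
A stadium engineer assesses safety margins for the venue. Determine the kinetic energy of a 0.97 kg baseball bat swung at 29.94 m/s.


KE = 0.5 * m * v^2
KE = 0.5 * 0.97 * 29.94^2
KE = 0.5 * 0.97 * 896.4036 = 434.7557 J

434.7557 J


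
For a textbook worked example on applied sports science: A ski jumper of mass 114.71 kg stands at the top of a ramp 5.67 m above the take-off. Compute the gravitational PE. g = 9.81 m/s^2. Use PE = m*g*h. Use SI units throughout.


PE = m * g * h
PE = 114.71 * 9.81 * 5.67
PE = 1125.3051 * 5.67 = 6380.4799 J

6380.4799 J


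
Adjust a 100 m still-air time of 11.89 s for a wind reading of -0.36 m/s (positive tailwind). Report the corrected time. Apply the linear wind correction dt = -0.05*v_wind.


dt = -0.05 * v_wind = -0.05 * -0.36 = 0.018 s
t_corrected = t_still + dt = 11.89 + (0.018)
t_corrected = 11.908 s

11.908 s


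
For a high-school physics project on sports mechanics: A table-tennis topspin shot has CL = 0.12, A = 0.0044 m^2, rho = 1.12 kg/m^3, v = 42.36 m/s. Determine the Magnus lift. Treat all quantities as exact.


FM = 0.5 * CL * rho * A * v^2
FM = 0.5 * 0.12 * 1.12 * 0.0044 * 42.36^2
v^2 = 1794.3696
FM = 0.5 * 0.12 * 1.12 * 0.0044 * 1794.3696 = 0.5306 N

0.5306 N


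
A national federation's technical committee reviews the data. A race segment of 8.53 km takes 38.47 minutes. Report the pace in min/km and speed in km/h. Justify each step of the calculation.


Pace = time / distance = 38.47 min / 8.53 km = 4.51 min/km
Speed = distance / time_in_hours = 8.53 / 0.6412 hr
Speed = 13.3039 km/h

4.51 min/km, 13.3039 km/h


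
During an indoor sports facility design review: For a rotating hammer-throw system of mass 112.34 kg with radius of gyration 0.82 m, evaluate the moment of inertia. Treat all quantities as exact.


I = m * k^2
I = 112.34 * 0.82^2
I = 112.34 * 0.6724 = 75.5374 kg*m^2

75.5374 kg*m^2


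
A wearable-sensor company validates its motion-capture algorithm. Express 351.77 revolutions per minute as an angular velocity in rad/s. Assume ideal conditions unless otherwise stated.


omega = RPM * 2 * pi / 60
omega = 351.77 * 2 * 3.14159 / 60
omega = 2210.2361 / 60 = 36.8373 rad/s

36.8373 rad/s


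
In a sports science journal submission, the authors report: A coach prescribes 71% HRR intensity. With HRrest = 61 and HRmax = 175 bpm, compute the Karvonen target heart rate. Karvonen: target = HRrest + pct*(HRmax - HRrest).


Target = HRrest + pct*(HRmax - HRrest)
Heart rate reserve = HRmax - HRrest = 175 - 61 = 114 bpm
Fraction = 71% = 0.71
Target = 61 + 0.71 * 114
Target = 61 + 80.94 = 141.94 bpm

141.94 bpm


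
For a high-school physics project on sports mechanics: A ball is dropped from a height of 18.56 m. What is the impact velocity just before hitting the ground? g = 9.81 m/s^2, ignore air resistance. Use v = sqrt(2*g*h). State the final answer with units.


v = sqrt(2 * g * h)
v = sqrt(2 * 9.81 * 18.56)
v = sqrt(364.1472) = 19.0826 m/s

19.0826 m/s


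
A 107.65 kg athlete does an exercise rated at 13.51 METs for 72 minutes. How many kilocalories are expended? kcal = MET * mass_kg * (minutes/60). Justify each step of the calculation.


kcal = MET * mass * time_hr
Convert time: 72 min = 1.2 hr
kcal = 13.51 * 107.65 * 1.2
kcal = 1745.2218 kcal

1745.2218 kcal


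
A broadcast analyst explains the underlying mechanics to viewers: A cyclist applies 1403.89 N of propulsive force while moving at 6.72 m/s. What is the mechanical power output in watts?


P = F * v
P = 1403.89 * 6.72
P = 9434.1408 W

9434.1408 W


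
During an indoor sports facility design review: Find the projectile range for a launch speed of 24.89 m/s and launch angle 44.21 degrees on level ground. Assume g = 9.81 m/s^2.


R = v^2 * sin(2*theta) / g
Convert angle to radians: theta = 44.21 deg = 0.7716 rad
sin(2*theta) = sin(1.5432) = 0.9996
R = 24.89^2 * 0.9996 / 9.81
R = 619.5121 * 0.9996 / 9.81 = 63.1271 m

63.1271 m


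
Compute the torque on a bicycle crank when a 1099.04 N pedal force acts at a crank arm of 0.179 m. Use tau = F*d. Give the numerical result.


tau = F * d
tau = 1099.04 * 0.179
tau = 196.7282 N*m

196.7282 N*m


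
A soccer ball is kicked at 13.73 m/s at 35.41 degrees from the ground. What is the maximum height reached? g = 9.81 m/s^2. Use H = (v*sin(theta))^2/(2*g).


H = (v*sin(theta))^2 / (2*g)
vy = v*sin(theta) = 13.73 * sin(35.41 deg) = 7.9555 m/s
H = vy^2 / (2*g) = 63.2897 / (2*9.81)
H = 63.2897 / 19.62 = 3.2258 m

3.2258 m


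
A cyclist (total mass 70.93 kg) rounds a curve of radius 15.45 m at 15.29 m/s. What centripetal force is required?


Fc = m * v^2 / r
v^2 = 15.29^2 = 233.7841
Fc = 70.93 * 233.7841 / 15.45
Fc = 16582.3062 / 15.45 = 1073.2884 N

1073.2884 N


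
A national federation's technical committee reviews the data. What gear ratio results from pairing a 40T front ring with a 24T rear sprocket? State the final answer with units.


GR = front_teeth / rear_teeth
GR = 40 / 24
GR = 1.6667

1.6667


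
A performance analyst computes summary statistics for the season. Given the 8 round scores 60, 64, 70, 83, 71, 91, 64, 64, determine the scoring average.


Average = sum / n
Sum = 567
Average = 567 / 8 = 70.875

70.875


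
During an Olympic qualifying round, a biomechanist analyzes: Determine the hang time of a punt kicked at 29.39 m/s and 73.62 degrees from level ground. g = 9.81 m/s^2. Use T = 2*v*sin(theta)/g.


T = 2*v*sin(theta)/g
sin(theta) = sin(73.62 deg) = 0.9594
T = 2*29.39*0.9594 / 9.81
T = 56.3943 / 9.81 = 5.7487 s

5.7487 s


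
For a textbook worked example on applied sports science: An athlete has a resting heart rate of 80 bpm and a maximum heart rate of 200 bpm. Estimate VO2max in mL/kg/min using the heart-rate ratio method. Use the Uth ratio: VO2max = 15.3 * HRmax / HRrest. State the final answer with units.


VO2max = 15.3 * HRmax / HRrest
VO2max = 15.3 * 200 / 80
VO2max = 3060 / 80 = 38.25 mL/kg/min

38.25 mL/kg/min


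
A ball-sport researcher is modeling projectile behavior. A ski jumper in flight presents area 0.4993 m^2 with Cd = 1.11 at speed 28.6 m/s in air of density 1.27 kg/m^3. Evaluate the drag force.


Fd = 0.5 * Cd * rho * A * v^2
Fd = 0.5 * 1.11 * 1.27 * 0.4993 * 28.6^2
v^2 = 817.96
Fd = 0.5 * 1.11 * 1.27 * 0.4993 * 817.96 = 287.866 N

287.866 N


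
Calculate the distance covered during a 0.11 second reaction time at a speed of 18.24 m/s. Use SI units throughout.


d = v * t
d = 18.24 * 0.11
d = 2.0064 m

2.0064 m


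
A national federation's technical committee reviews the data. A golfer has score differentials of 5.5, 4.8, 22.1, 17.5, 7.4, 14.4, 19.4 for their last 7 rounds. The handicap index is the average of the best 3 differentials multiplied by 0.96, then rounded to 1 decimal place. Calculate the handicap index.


All differentials: 5.5, 4.8, 22.1, 17.5, 7.4, 14.4, 19.4
Sorted: 4.8, 5.5, 7.4, 14.4, 17.5, 19.4, 22.1
Best 3: 4.8, 5.5, 7.4
Average of best = 17.7 / 3 = 5.9
Raw index = 5.9 * 0.96 = 5.664
Handicap index = round(5.664, 1) = 5.7

5.7


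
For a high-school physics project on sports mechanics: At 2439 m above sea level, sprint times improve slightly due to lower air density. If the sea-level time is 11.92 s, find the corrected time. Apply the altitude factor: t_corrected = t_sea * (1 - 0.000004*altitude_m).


Correction factor = 1 - 0.000004 * 2439 = 0.990244
t_corrected = t_sea * factor = 11.92 * 0.990244
t_corrected = 11.8037 s

11.8037 s


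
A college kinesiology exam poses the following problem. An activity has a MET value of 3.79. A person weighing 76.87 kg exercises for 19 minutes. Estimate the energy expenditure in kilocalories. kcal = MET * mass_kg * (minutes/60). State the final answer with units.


kcal = MET * mass * time_hr
Convert time: 19 min = 0.3167 hr
kcal = 3.79 * 76.87 * 0.3167
kcal = 92.2568 kcal

92.2568 kcal


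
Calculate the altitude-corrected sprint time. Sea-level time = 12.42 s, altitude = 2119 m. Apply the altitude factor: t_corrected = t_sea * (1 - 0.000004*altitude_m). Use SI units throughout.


Correction factor = 1 - 0.000004 * 2119 = 0.991524
t_corrected = t_sea * factor = 12.42 * 0.991524
t_corrected = 12.3147 s

12.3147 s


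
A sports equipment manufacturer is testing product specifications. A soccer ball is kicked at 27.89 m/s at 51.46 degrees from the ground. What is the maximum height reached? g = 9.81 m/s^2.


H = (v*sin(theta))^2 / (2*g)
vy = v*sin(theta) = 27.89 * sin(51.46 deg) = 21.8148 m/s
H = vy^2 / (2*g) = 475.8862 / (2*9.81)
H = 475.8862 / 19.62 = 24.2552 m

24.2552 m
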